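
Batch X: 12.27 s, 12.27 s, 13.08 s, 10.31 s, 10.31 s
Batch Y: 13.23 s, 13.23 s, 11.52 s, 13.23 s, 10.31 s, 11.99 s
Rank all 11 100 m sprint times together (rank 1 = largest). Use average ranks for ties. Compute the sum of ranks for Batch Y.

31

Sorted (descending): 13.23, 13.23, 13.23, 13.08, 12.27, 12.27, 11.99, 11.52, 10.31, 10.31, 10.31
The 3 values of 13.23 occupy positions 1–3 → average rank 2.
The 2 values of 12.27 occupy positions 5–6 → average rank (5+6)/2 = 5.5.
The 3 values of 10.31 occupy positions 9–11 → average rank 10.
Batch Y values → pooled ranks: 13.23→2, 13.23→2, 11.52→8, 13.23→2, 10.31→10, 11.99→7
Rank sum = 2 + 2 + 8 + 2 + 10 + 7 = 31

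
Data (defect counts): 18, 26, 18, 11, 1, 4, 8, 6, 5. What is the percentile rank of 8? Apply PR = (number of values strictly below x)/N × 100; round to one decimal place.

44.4

N = 9.
Strictly below 8: 4. Equal to 8: 1.
PR = 4/9 × 100 = 44.4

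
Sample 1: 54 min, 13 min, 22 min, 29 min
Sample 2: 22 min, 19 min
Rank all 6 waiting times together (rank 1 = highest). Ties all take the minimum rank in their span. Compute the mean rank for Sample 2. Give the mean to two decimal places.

4.00

Sorted (descending): 54, 29, 22, 22, 19, 13
The 2 values of 22 occupy positions 3–4 → each gets rank 3.
Sample 2 values → pooled ranks: 22→3, 19→5
Mean rank = (3 + 5) / 2 = 4.00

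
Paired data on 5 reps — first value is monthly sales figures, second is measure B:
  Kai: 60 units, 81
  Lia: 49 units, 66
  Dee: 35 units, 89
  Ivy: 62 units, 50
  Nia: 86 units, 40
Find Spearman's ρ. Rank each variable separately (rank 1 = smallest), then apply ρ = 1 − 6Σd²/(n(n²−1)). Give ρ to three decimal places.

-0.900

Ranks of variable 1: 3, 2, 1, 4, 5
Ranks of variable 2: 4, 3, 5, 2, 1
d = r₁ − r₂: -1, -1, -4, 2, 4
d²: 1, 1, 16, 4, 16; Σd² = 38
ρ = 1 − 6·38/(5·24) = 1 − 228/120 = -0.900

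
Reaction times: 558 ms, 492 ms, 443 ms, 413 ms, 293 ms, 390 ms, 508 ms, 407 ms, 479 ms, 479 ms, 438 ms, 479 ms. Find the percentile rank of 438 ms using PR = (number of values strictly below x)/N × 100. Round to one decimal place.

33.3

N = 12.
Strictly below 438: 4. Equal to 438: 1.
PR = 4/12 × 100 = 33.3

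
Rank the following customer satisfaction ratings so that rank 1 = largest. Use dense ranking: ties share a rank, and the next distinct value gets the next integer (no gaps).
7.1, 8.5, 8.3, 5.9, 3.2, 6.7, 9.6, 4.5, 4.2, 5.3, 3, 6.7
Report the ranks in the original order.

Sorted (descending): 9.6, 8.5, 8.3, 7.1, 6.7, 6.7, 5.9, 5.3, 4.5, 4.2, 3.2, 3
The 2 values of 6.7 share dense rank 5.
Remaining distinct values take the next consecutive integers.

4, 2, 3, 6, 10, 5, 1, 8, 9, 7, 11, 5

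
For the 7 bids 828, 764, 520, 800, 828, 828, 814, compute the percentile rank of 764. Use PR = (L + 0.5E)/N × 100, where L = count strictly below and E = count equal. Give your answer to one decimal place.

21.4

N = 7.
Strictly below 764: 1. Equal to 764: 1.
PR = (1 + 0.5·1)/7 × 100 = 21.4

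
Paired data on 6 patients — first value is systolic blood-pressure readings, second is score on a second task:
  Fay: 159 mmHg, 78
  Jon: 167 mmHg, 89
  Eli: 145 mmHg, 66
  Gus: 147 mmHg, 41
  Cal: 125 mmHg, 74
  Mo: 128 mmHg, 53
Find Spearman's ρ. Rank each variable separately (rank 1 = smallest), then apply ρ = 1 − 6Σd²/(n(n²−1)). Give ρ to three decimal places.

0.486

Ranks of variable 1: 5, 6, 3, 4, 1, 2
Ranks of variable 2: 5, 6, 3, 1, 4, 2
d = r₁ − r₂: 0, 0, 0, 3, -3, 0
d²: 0, 0, 0, 9, 9, 0; Σd² = 18
ρ = 1 − 6·18/(6·35) = 1 − 108/210 = 0.486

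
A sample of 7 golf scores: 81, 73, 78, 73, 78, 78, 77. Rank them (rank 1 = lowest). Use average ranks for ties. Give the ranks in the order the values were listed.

Sorted (ascending): 73, 73, 77, 78, 78, 78, 81
The 2 values of 73 occupy positions 1–2 → average rank (1+2)/2 = 1.5.
The 3 values of 78 occupy positions 4–6 → average rank 5.

7, 1.5, 5, 1.5, 5, 5, 3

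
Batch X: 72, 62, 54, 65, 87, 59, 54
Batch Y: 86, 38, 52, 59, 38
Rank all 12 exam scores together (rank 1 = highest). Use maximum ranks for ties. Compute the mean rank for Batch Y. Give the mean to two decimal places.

8.60

Sorted (descending): 87, 86, 72, 65, 62, 59, 59, 54, 54, 52, 38, 38
The 2 values of 59 occupy positions 6–7 → each gets rank 7.
The 2 values of 54 occupy positions 8–9 → each gets rank 9.
The 2 values of 38 occupy positions 11–12 → each gets rank 12.
Batch Y values → pooled ranks: 86→2, 38→12, 52→10, 59→7, 38→12
Mean rank = (2 + 12 + 10 + 7 + 12) / 5 = 8.60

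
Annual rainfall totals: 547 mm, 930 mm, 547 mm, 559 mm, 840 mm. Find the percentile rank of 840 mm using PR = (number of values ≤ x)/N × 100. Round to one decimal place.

80.0

N = 5.
Strictly below 840: 3. Equal to 840: 1.
PR = 4/5 × 100 = 80.0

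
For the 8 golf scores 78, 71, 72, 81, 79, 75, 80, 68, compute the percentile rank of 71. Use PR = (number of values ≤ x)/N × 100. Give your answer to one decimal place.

N = 8.
Strictly below 71: 1. Equal to 71: 1.
PR = 2/8 × 100 = 25.0

25.0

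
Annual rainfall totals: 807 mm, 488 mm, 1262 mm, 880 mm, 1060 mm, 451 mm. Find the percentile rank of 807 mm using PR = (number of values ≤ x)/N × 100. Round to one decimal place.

N = 6.
Strictly below 807: 2. Equal to 807: 1.
PR = 3/6 × 100 = 50.0

50.0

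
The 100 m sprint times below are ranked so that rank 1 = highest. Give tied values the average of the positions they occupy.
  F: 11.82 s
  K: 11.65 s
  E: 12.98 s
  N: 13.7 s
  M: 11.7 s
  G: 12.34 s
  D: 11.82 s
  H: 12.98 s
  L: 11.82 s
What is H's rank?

Sorted (descending): 13.7, 12.98, 12.98, 12.34, 11.82, 11.82, 11.82, 11.7, 11.65
The 2 values of 12.98 occupy positions 2–3 → average rank (2+3)/2 = 2.5.
The 3 values of 11.82 occupy positions 5–7 → average rank 6.
H has value 12.98 s → rank 2.5.

2.5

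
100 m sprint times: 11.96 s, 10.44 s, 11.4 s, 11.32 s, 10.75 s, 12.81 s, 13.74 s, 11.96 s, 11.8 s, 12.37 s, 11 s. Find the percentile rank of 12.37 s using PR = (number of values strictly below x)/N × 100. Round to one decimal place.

N = 11.
Strictly below 12.37: 8. Equal to 12.37: 1.
PR = 8/11 × 100 = 72.7

72.7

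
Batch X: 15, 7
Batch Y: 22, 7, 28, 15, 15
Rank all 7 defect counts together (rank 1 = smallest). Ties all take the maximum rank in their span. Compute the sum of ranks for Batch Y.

25

Sorted (ascending): 7, 7, 15, 15, 15, 22, 28
The 2 values of 7 occupy positions 1–2 → each gets rank 2.
The 3 values of 15 occupy positions 3–5 → each gets rank 5.
Batch Y values → pooled ranks: 22→6, 7→2, 28→7, 15→5, 15→5
Rank sum = 6 + 2 + 7 + 5 + 5 = 25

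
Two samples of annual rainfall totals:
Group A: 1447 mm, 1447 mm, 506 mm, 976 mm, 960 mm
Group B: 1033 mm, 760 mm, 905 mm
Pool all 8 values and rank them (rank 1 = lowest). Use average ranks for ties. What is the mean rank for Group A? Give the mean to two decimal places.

5.00

Sorted (ascending): 506, 760, 905, 960, 976, 1033, 1447, 1447
The 2 values of 1447 occupy positions 7–8 → average rank (7+8)/2 = 7.5.
Group A values → pooled ranks: 1447→7.5, 1447→7.5, 506→1, 976→5, 960→4
Mean rank = (7.5 + 7.5 + 1 + 5 + 4) / 5 = 5.00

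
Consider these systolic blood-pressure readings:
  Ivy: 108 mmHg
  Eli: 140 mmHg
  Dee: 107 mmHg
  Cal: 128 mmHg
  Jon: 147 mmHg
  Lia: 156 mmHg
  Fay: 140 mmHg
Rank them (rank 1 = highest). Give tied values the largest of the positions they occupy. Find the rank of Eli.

4

Sorted (descending): 156, 147, 140, 140, 128, 108, 107
The 2 values of 140 occupy positions 3–4 → each gets rank 4.
Eli has value 140 mmHg → rank 4.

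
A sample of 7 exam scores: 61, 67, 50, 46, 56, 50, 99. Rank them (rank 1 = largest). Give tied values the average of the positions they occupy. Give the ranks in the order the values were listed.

Sorted (descending): 99, 67, 61, 56, 50, 50, 46
The 2 values of 50 occupy positions 5–6 → average rank (5+6)/2 = 5.5.

3, 2, 5.5, 7, 4, 5.5, 1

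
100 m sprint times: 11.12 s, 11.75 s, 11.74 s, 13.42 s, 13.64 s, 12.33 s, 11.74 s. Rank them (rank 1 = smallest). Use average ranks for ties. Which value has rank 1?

Sorted (ascending): 11.12, 11.74, 11.74, 11.75, 12.33, 13.42, 13.64
The 2 values of 11.74 occupy positions 2–3 → average rank (2+3)/2 = 2.5.
Rank 1 → value 11.12.

11.12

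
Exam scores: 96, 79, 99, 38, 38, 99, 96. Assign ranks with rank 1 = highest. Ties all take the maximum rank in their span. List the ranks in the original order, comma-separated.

4, 5, 2, 7, 7, 2, 4

Sorted (descending): 99, 99, 96, 96, 79, 38, 38
The 2 values of 99 occupy positions 1–2 → each gets rank 2.
The 2 values of 96 occupy positions 3–4 → each gets rank 4.
The 2 values of 38 occupy positions 6–7 → each gets rank 7.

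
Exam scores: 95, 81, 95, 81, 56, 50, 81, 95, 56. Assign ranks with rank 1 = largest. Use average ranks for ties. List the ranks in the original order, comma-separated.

2, 5, 2, 5, 7.5, 9, 5, 2, 7.5

Sorted (descending): 95, 95, 95, 81, 81, 81, 56, 56, 50
The 3 values of 95 occupy positions 1–3 → average rank 2.
The 3 values of 81 occupy positions 4–6 → average rank 5.
The 2 values of 56 occupy positions 7–8 → average rank (7+8)/2 = 7.5.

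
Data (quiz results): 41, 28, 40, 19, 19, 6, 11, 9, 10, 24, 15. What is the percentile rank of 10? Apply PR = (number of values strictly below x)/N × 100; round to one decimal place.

18.2

N = 11.
Strictly below 10: 2. Equal to 10: 1.
PR = 2/11 × 100 = 18.2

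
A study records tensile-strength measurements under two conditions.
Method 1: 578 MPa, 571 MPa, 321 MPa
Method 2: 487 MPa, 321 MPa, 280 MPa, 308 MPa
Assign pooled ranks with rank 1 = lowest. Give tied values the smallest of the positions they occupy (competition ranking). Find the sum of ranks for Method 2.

Sorted (ascending): 280, 308, 321, 321, 487, 571, 578
The 2 values of 321 occupy positions 3–4 → each gets rank 3.
Method 2 values → pooled ranks: 487→5, 321→3, 280→1, 308→2
Rank sum = 5 + 3 + 1 + 2 = 11

11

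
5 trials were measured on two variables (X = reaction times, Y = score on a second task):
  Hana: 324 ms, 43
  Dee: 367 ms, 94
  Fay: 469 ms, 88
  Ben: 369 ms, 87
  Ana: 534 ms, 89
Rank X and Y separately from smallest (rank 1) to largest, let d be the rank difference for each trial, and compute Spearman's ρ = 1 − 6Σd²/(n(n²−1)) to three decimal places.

0.400

Ranks of variable 1: 1, 2, 4, 3, 5
Ranks of variable 2: 1, 5, 3, 2, 4
d = r₁ − r₂: 0, -3, 1, 1, 1
d²: 0, 9, 1, 1, 1; Σd² = 12
ρ = 1 − 6·12/(5·24) = 1 − 72/120 = 0.400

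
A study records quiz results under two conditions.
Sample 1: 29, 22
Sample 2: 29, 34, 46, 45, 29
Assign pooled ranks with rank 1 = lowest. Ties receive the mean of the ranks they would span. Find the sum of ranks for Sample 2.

Sorted (ascending): 22, 29, 29, 29, 34, 45, 46
The 3 values of 29 occupy positions 2–4 → average rank 3.
Sample 2 values → pooled ranks: 29→3, 34→5, 46→7, 45→6, 29→3
Rank sum = 3 + 5 + 7 + 6 + 3 = 24

24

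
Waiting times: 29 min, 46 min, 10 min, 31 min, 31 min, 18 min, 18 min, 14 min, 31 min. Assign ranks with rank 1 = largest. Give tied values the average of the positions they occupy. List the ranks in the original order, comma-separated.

Sorted (descending): 46, 31, 31, 31, 29, 18, 18, 14, 10
The 3 values of 31 occupy positions 2–4 → average rank 3.
The 2 values of 18 occupy positions 6–7 → average rank (6+7)/2 = 6.5.

5, 1, 9, 3, 3, 6.5, 6.5, 8, 3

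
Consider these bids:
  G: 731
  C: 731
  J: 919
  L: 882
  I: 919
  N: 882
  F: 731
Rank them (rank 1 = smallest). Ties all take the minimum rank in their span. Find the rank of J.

Sorted (ascending): 731, 731, 731, 882, 882, 919, 919
The 3 values of 731 occupy positions 1–3 → each gets rank 1.
The 2 values of 882 occupy positions 4–5 → each gets rank 4.
The 2 values of 919 occupy positions 6–7 → each gets rank 6.
J has value 919 → rank 6.

6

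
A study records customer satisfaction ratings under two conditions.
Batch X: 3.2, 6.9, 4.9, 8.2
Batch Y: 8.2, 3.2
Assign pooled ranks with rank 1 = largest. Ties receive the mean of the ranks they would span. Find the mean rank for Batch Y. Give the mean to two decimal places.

Sorted (descending): 8.2, 8.2, 6.9, 4.9, 3.2, 3.2
The 2 values of 8.2 occupy positions 1–2 → average rank (1+2)/2 = 1.5.
The 2 values of 3.2 occupy positions 5–6 → average rank (5+6)/2 = 5.5.
Batch Y values → pooled ranks: 8.2→1.5, 3.2→5.5
Mean rank = (1.5 + 5.5) / 2 = 3.50

3.50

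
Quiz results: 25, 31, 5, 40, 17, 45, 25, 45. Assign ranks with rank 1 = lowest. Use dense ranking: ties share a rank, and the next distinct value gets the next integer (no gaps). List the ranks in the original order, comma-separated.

Sorted (ascending): 5, 17, 25, 25, 31, 40, 45, 45
The 2 values of 25 share dense rank 3.
The 2 values of 45 share dense rank 6.
Remaining distinct values take the next consecutive integers.

3, 4, 1, 5, 2, 6, 3, 6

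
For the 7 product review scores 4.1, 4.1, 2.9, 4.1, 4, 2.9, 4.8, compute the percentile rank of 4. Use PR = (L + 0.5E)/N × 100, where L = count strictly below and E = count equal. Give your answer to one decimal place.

35.7

N = 7.
Strictly below 4: 2. Equal to 4: 1.
PR = (2 + 0.5·1)/7 × 100 = 35.7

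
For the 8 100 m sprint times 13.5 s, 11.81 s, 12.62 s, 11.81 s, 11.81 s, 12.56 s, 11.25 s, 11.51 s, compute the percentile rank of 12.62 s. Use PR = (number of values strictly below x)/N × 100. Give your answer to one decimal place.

75.0

N = 8.
Strictly below 12.62: 6. Equal to 12.62: 1.
PR = 6/8 × 100 = 75.0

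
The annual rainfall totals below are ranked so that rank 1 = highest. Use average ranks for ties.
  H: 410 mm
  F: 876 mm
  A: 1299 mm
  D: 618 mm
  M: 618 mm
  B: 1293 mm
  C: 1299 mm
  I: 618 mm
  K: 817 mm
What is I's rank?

Sorted (descending): 1299, 1299, 1293, 876, 817, 618, 618, 618, 410
The 2 values of 1299 occupy positions 1–2 → average rank (1+2)/2 = 1.5.
The 3 values of 618 occupy positions 6–8 → average rank 7.
I has value 618 mm → rank 7.

7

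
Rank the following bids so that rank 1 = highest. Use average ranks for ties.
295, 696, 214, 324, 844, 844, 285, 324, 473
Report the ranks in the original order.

Sorted (descending): 844, 844, 696, 473, 324, 324, 295, 285, 214
The 2 values of 844 occupy positions 1–2 → average rank (1+2)/2 = 1.5.
The 2 values of 324 occupy positions 5–6 → average rank (5+6)/2 = 5.5.

7, 3, 9, 5.5, 1.5, 1.5, 8, 5.5, 4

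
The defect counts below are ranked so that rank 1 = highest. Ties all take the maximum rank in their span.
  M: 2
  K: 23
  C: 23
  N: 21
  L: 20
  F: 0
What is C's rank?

2

Sorted (descending): 23, 23, 21, 20, 2, 0
The 2 values of 23 occupy positions 1–2 → each gets rank 2.
C has value 23 → rank 2.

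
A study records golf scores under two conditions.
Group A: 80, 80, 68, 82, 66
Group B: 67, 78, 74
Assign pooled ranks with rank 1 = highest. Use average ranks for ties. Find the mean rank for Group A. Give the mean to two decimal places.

4.00

Sorted (descending): 82, 80, 80, 78, 74, 68, 67, 66
The 2 values of 80 occupy positions 2–3 → average rank (2+3)/2 = 2.5.
Group A values → pooled ranks: 80→2.5, 80→2.5, 68→6, 82→1, 66→8
Mean rank = (2.5 + 2.5 + 6 + 1 + 8) / 5 = 4.00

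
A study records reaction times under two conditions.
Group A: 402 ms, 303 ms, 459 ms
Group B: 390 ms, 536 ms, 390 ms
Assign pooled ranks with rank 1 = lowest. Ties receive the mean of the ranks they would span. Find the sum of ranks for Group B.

11

Sorted (ascending): 303, 390, 390, 402, 459, 536
The 2 values of 390 occupy positions 2–3 → average rank (2+3)/2 = 2.5.
Group B values → pooled ranks: 390→2.5, 536→6, 390→2.5
Rank sum = 2.5 + 6 + 2.5 = 11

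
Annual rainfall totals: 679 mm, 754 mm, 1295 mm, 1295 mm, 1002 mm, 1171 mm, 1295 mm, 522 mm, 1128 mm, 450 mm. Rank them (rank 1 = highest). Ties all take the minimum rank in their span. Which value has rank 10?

450

Sorted (descending): 1295, 1295, 1295, 1171, 1128, 1002, 754, 679, 522, 450
The 3 values of 1295 occupy positions 1–3 → each gets rank 1.
Rank 10 → value 450.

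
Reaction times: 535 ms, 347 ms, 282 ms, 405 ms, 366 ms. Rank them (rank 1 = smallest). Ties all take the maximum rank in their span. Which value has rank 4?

Sorted (ascending): 282, 347, 366, 405, 535
No ties — each value takes its position as its rank.
Rank 4 → value 405.

405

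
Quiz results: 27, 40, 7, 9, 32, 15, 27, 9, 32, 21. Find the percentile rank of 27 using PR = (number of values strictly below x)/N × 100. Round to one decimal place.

50.0

N = 10.
Strictly below 27: 5. Equal to 27: 2.
PR = 5/10 × 100 = 50.0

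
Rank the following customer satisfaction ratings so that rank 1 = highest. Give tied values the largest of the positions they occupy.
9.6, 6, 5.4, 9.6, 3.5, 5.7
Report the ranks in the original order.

2, 3, 5, 2, 6, 4

Sorted (descending): 9.6, 9.6, 6, 5.7, 5.4, 3.5
The 2 values of 9.6 occupy positions 1–2 → each gets rank 2.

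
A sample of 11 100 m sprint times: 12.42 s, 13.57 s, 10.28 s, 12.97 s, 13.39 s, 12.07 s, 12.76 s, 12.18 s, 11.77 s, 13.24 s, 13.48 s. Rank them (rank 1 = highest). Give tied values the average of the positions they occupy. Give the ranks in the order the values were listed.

7, 1, 11, 5, 3, 9, 6, 8, 10, 4, 2

Sorted (descending): 13.57, 13.48, 13.39, 13.24, 12.97, 12.76, 12.42, 12.18, 12.07, 11.77, 10.28
No ties — each value takes its position as its rank.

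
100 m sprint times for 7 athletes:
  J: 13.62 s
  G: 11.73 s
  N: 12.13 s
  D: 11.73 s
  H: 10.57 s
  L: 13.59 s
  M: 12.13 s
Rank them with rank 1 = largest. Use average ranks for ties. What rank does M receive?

Sorted (descending): 13.62, 13.59, 12.13, 12.13, 11.73, 11.73, 10.57
The 2 values of 12.13 occupy positions 3–4 → average rank (3+4)/2 = 3.5.
The 2 values of 11.73 occupy positions 5–6 → average rank (5+6)/2 = 5.5.
M has value 12.13 s → rank 3.5.

3.5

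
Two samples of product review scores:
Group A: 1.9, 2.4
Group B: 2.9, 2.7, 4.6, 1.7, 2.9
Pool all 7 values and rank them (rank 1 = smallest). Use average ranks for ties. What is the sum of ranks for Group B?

Sorted (ascending): 1.7, 1.9, 2.4, 2.7, 2.9, 2.9, 4.6
The 2 values of 2.9 occupy positions 5–6 → average rank (5+6)/2 = 5.5.
Group B values → pooled ranks: 2.9→5.5, 2.7→4, 4.6→7, 1.7→1, 2.9→5.5
Rank sum = 5.5 + 4 + 7 + 1 + 5.5 = 23

23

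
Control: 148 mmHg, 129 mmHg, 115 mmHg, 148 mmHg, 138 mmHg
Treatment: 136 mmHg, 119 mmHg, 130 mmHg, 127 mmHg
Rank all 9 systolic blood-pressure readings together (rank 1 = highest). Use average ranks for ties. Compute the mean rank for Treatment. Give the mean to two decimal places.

Sorted (descending): 148, 148, 138, 136, 130, 129, 127, 119, 115
The 2 values of 148 occupy positions 1–2 → average rank (1+2)/2 = 1.5.
Treatment values → pooled ranks: 136→4, 119→8, 130→5, 127→7
Mean rank = (4 + 8 + 5 + 7) / 4 = 6.00

6.00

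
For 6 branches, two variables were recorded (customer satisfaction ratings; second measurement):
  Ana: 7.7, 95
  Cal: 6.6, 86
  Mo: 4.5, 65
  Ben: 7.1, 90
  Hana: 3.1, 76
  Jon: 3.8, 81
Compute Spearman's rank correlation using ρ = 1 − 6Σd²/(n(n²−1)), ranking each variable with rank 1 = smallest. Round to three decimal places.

0.829

Ranks of variable 1: 6, 4, 3, 5, 1, 2
Ranks of variable 2: 6, 4, 1, 5, 2, 3
d = r₁ − r₂: 0, 0, 2, 0, -1, -1
d²: 0, 0, 4, 0, 1, 1; Σd² = 6
ρ = 1 − 6·6/(6·35) = 1 − 36/210 = 0.829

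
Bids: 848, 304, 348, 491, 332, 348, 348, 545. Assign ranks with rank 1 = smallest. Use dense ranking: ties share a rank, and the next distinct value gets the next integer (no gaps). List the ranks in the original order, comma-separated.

6, 1, 3, 4, 2, 3, 3, 5

Sorted (ascending): 304, 332, 348, 348, 348, 491, 545, 848
The 3 values of 348 share dense rank 3.
Remaining distinct values take the next consecutive integers.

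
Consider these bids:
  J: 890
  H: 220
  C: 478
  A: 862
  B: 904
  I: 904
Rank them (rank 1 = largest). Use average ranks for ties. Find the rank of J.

3

Sorted (descending): 904, 904, 890, 862, 478, 220
The 2 values of 904 occupy positions 1–2 → average rank (1+2)/2 = 1.5.
J has value 890 → rank 3.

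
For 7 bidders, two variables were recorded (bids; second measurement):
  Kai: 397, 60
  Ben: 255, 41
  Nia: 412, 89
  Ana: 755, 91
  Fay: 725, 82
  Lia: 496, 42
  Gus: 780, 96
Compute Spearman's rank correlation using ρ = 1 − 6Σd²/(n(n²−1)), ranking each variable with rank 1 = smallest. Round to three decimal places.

0.821

Ranks of variable 1: 2, 1, 3, 6, 5, 4, 7
Ranks of variable 2: 3, 1, 5, 6, 4, 2, 7
d = r₁ − r₂: -1, 0, -2, 0, 1, 2, 0
d²: 1, 0, 4, 0, 1, 4, 0; Σd² = 10
ρ = 1 − 6·10/(7·48) = 1 − 60/336 = 0.821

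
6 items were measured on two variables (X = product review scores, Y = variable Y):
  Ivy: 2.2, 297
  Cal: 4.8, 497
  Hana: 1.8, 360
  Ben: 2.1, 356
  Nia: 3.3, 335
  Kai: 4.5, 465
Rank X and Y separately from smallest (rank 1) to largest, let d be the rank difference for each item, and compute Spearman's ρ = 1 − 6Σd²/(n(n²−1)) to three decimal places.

Ranks of variable 1: 3, 6, 1, 2, 4, 5
Ranks of variable 2: 1, 6, 4, 3, 2, 5
d = r₁ − r₂: 2, 0, -3, -1, 2, 0
d²: 4, 0, 9, 1, 4, 0; Σd² = 18
ρ = 1 − 6·18/(6·35) = 1 − 108/210 = 0.486

0.486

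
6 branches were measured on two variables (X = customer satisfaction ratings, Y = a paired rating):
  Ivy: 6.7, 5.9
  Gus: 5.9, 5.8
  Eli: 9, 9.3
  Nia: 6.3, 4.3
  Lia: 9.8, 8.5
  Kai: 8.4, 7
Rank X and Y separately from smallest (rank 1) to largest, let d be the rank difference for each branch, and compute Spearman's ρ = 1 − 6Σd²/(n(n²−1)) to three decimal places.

0.886

Ranks of variable 1: 3, 1, 5, 2, 6, 4
Ranks of variable 2: 3, 2, 6, 1, 5, 4
d = r₁ − r₂: 0, -1, -1, 1, 1, 0
d²: 0, 1, 1, 1, 1, 0; Σd² = 4
ρ = 1 − 6·4/(6·35) = 1 − 24/210 = 0.886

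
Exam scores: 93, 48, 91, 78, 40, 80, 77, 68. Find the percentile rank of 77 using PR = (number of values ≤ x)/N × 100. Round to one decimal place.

N = 8.
Strictly below 77: 3. Equal to 77: 1.
PR = 4/8 × 100 = 50.0

50.0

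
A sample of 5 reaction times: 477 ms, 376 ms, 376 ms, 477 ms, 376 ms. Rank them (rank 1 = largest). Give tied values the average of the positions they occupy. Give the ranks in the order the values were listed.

1.5, 4, 4, 1.5, 4

Sorted (descending): 477, 477, 376, 376, 376
The 2 values of 477 occupy positions 1–2 → average rank (1+2)/2 = 1.5.
The 3 values of 376 occupy positions 3–5 → average rank 4.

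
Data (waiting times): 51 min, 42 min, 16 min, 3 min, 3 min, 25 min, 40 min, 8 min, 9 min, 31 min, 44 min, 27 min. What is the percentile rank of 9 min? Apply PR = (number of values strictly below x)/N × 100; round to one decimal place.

25.0

N = 12.
Strictly below 9: 3. Equal to 9: 1.
PR = 3/12 × 100 = 25.0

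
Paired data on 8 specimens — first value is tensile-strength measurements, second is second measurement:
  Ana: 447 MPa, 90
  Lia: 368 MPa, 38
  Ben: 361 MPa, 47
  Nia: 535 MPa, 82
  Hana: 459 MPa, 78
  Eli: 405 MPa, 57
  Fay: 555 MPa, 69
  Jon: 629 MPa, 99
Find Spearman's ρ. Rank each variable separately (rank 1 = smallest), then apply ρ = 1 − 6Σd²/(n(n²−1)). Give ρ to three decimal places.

0.762

Ranks of variable 1: 4, 2, 1, 6, 5, 3, 7, 8
Ranks of variable 2: 7, 1, 2, 6, 5, 3, 4, 8
d = r₁ − r₂: -3, 1, -1, 0, 0, 0, 3, 0
d²: 9, 1, 1, 0, 0, 0, 9, 0; Σd² = 20
ρ = 1 − 6·20/(8·63) = 1 − 120/504 = 0.762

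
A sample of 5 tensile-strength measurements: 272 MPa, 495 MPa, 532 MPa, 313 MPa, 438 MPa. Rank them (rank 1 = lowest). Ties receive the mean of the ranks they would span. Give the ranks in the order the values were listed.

1, 4, 5, 2, 3

Sorted (ascending): 272, 313, 438, 495, 532
No ties — each value takes its position as its rank.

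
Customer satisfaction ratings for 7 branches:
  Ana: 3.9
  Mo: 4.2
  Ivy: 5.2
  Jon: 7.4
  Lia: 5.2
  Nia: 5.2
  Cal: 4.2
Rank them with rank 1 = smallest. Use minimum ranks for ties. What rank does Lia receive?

Sorted (ascending): 3.9, 4.2, 4.2, 5.2, 5.2, 5.2, 7.4
The 2 values of 4.2 occupy positions 2–3 → each gets rank 2.
The 3 values of 5.2 occupy positions 4–6 → each gets rank 4.
Lia has value 5.2 → rank 4.

4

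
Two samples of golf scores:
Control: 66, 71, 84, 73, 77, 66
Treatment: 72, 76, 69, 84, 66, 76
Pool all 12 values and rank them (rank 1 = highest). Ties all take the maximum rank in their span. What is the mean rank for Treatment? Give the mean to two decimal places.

6.67

Sorted (descending): 84, 84, 77, 76, 76, 73, 72, 71, 69, 66, 66, 66
The 2 values of 84 occupy positions 1–2 → each gets rank 2.
The 2 values of 76 occupy positions 4–5 → each gets rank 5.
The 3 values of 66 occupy positions 10–12 → each gets rank 12.
Treatment values → pooled ranks: 72→7, 76→5, 69→9, 84→2, 66→12, 76→5
Mean rank = (7 + 5 + 9 + 2 + 12 + 5) / 6 = 6.67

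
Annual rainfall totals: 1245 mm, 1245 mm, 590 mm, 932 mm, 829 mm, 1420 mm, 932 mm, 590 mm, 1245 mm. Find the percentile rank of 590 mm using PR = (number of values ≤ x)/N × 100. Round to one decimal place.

22.2

N = 9.
Strictly below 590: 0. Equal to 590: 2.
PR = 2/9 × 100 = 22.2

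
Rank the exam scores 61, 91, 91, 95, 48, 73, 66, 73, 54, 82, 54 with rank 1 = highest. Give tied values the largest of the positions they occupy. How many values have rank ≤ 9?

8

Sorted (descending): 95, 91, 91, 82, 73, 73, 66, 61, 54, 54, 48
The 2 values of 91 occupy positions 2–3 → each gets rank 3.
The 2 values of 73 occupy positions 5–6 → each gets rank 6.
The 2 values of 54 occupy positions 9–10 → each gets rank 10.
Ranks ≤ 9: {1, 3, 3, 4, 6, 6, 7, 8} → 8 values.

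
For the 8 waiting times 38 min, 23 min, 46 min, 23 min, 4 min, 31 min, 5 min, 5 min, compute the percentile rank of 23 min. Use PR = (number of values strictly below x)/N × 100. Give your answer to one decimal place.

N = 8.
Strictly below 23: 3. Equal to 23: 2.
PR = 3/8 × 100 = 37.5

37.5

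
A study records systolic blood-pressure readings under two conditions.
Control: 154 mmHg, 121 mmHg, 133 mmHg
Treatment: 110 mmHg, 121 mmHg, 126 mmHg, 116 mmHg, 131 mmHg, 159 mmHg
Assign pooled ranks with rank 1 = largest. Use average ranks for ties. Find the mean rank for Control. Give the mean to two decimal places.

Sorted (descending): 159, 154, 133, 131, 126, 121, 121, 116, 110
The 2 values of 121 occupy positions 6–7 → average rank (6+7)/2 = 6.5.
Control values → pooled ranks: 154→2, 121→6.5, 133→3
Mean rank = (2 + 6.5 + 3) / 3 = 3.83

3.83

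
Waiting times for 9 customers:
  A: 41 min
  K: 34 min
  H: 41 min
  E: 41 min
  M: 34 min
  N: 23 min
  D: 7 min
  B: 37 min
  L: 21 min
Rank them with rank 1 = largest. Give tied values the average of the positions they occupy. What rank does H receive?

Sorted (descending): 41, 41, 41, 37, 34, 34, 23, 21, 7
The 3 values of 41 occupy positions 1–3 → average rank 2.
The 2 values of 34 occupy positions 5–6 → average rank (5+6)/2 = 5.5.
H has value 41 min → rank 2.

2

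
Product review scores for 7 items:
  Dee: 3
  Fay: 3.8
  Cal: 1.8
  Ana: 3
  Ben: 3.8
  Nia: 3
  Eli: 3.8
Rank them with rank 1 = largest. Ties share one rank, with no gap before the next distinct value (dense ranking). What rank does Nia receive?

Sorted (descending): 3.8, 3.8, 3.8, 3, 3, 3, 1.8
The 3 values of 3.8 share dense rank 1.
The 3 values of 3 share dense rank 2.
Remaining distinct values take the next consecutive integers.
Nia has value 3 → rank 2.

2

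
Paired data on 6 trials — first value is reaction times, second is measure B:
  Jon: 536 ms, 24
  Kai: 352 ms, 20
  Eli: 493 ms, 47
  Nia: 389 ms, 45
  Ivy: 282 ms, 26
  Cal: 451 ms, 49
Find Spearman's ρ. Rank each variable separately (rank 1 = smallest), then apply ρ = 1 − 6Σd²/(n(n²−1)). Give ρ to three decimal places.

0.257

Ranks of variable 1: 6, 2, 5, 3, 1, 4
Ranks of variable 2: 2, 1, 5, 4, 3, 6
d = r₁ − r₂: 4, 1, 0, -1, -2, -2
d²: 16, 1, 0, 1, 4, 4; Σd² = 26
ρ = 1 − 6·26/(6·35) = 1 − 156/210 = 0.257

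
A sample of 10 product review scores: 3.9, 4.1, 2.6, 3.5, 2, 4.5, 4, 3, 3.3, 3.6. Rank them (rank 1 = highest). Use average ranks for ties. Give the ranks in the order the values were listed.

4, 2, 9, 6, 10, 1, 3, 8, 7, 5

Sorted (descending): 4.5, 4.1, 4, 3.9, 3.6, 3.5, 3.3, 3, 2.6, 2
No ties — each value takes its position as its rank.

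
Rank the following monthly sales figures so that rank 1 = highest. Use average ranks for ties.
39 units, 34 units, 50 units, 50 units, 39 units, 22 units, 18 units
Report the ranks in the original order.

Sorted (descending): 50, 50, 39, 39, 34, 22, 18
The 2 values of 50 occupy positions 1–2 → average rank (1+2)/2 = 1.5.
The 2 values of 39 occupy positions 3–4 → average rank (3+4)/2 = 3.5.

3.5, 5, 1.5, 1.5, 3.5, 6, 7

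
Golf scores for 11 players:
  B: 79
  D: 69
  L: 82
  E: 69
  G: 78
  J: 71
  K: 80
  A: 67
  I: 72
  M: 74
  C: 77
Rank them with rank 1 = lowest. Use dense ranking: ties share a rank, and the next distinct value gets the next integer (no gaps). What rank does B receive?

Sorted (ascending): 67, 69, 69, 71, 72, 74, 77, 78, 79, 80, 82
The 2 values of 69 share dense rank 2.
Remaining distinct values take the next consecutive integers.
B has value 79 → rank 8.

8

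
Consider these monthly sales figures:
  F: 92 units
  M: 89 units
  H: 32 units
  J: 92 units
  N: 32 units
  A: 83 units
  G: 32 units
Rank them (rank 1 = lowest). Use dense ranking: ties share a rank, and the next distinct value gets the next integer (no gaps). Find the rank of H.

1

Sorted (ascending): 32, 32, 32, 83, 89, 92, 92
The 3 values of 32 share dense rank 1.
The 2 values of 92 share dense rank 4.
Remaining distinct values take the next consecutive integers.
H has value 32 units → rank 1.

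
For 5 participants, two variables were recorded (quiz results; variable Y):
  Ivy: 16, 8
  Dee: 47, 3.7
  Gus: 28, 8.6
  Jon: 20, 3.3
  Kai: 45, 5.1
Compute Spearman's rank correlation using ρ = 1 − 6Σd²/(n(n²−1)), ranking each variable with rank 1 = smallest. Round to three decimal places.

-0.200

Ranks of variable 1: 1, 5, 3, 2, 4
Ranks of variable 2: 4, 2, 5, 1, 3
d = r₁ − r₂: -3, 3, -2, 1, 1
d²: 9, 9, 4, 1, 1; Σd² = 24
ρ = 1 − 6·24/(5·24) = 1 − 144/120 = -0.200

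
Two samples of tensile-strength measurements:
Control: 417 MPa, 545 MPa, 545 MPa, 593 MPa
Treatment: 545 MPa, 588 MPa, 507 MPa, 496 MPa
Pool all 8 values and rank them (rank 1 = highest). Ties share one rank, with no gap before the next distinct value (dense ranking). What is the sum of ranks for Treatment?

14

Sorted (descending): 593, 588, 545, 545, 545, 507, 496, 417
The 3 values of 545 share dense rank 3.
Remaining distinct values take the next consecutive integers.
Treatment values → pooled ranks: 545→3, 588→2, 507→4, 496→5
Rank sum = 3 + 2 + 4 + 5 = 14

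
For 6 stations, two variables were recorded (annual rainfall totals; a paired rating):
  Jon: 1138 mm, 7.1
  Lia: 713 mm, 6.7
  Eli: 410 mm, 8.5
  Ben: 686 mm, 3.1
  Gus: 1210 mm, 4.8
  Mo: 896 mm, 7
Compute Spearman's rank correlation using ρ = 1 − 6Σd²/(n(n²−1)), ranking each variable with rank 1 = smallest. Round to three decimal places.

-0.200

Ranks of variable 1: 5, 3, 1, 2, 6, 4
Ranks of variable 2: 5, 3, 6, 1, 2, 4
d = r₁ − r₂: 0, 0, -5, 1, 4, 0
d²: 0, 0, 25, 1, 16, 0; Σd² = 42
ρ = 1 − 6·42/(6·35) = 1 − 252/210 = -0.200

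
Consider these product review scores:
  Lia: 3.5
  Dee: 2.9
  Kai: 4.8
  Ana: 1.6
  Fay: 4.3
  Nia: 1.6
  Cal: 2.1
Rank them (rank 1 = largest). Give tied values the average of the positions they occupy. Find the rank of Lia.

3

Sorted (descending): 4.8, 4.3, 3.5, 2.9, 2.1, 1.6, 1.6
The 2 values of 1.6 occupy positions 6–7 → average rank (6+7)/2 = 6.5.
Lia has value 3.5 → rank 3.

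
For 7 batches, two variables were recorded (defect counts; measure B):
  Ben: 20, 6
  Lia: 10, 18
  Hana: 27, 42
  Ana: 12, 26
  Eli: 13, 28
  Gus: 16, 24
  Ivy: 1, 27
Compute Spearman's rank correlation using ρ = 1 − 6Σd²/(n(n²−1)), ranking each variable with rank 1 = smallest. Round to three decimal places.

0.107

Ranks of variable 1: 6, 2, 7, 3, 4, 5, 1
Ranks of variable 2: 1, 2, 7, 4, 6, 3, 5
d = r₁ − r₂: 5, 0, 0, -1, -2, 2, -4
d²: 25, 0, 0, 1, 4, 4, 16; Σd² = 50
ρ = 1 − 6·50/(7·48) = 1 − 300/336 = 0.107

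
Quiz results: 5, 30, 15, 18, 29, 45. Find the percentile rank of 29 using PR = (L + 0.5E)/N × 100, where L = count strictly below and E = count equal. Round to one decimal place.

N = 6.
Strictly below 29: 3. Equal to 29: 1.
PR = (3 + 0.5·1)/6 × 100 = 58.3

58.3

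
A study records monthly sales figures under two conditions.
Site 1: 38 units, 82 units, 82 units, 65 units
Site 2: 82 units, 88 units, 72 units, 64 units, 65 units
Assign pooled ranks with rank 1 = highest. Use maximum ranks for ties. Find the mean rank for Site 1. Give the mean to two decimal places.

6.00

Sorted (descending): 88, 82, 82, 82, 72, 65, 65, 64, 38
The 3 values of 82 occupy positions 2–4 → each gets rank 4.
The 2 values of 65 occupy positions 6–7 → each gets rank 7.
Site 1 values → pooled ranks: 38→9, 82→4, 82→4, 65→7
Mean rank = (9 + 4 + 4 + 7) / 4 = 6.00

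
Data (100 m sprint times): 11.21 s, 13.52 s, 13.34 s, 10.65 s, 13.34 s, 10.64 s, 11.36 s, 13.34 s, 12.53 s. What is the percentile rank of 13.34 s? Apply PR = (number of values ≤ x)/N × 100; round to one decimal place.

N = 9.
Strictly below 13.34: 5. Equal to 13.34: 3.
PR = 8/9 × 100 = 88.9

88.9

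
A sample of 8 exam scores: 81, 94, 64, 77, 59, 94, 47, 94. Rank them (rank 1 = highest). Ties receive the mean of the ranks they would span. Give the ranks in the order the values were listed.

4, 2, 6, 5, 7, 2, 8, 2

Sorted (descending): 94, 94, 94, 81, 77, 64, 59, 47
The 3 values of 94 occupy positions 1–3 → average rank 2.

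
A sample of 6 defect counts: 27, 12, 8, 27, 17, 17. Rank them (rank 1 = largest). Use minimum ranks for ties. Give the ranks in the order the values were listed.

Sorted (descending): 27, 27, 17, 17, 12, 8
The 2 values of 27 occupy positions 1–2 → each gets rank 1.
The 2 values of 17 occupy positions 3–4 → each gets rank 3.

1, 5, 6, 1, 3, 3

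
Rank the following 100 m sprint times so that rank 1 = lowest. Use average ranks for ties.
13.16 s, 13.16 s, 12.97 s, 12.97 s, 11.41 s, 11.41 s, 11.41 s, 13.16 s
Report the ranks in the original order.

7, 7, 4.5, 4.5, 2, 2, 2, 7

Sorted (ascending): 11.41, 11.41, 11.41, 12.97, 12.97, 13.16, 13.16, 13.16
The 3 values of 11.41 occupy positions 1–3 → average rank 2.
The 2 values of 12.97 occupy positions 4–5 → average rank (4+5)/2 = 4.5.
The 3 values of 13.16 occupy positions 6–8 → average rank 7.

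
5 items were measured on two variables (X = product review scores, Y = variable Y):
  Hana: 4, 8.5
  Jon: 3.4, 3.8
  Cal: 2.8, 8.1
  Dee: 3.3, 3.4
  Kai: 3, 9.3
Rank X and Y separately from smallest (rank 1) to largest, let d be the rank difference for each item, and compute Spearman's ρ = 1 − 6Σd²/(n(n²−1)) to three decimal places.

-0.100

Ranks of variable 1: 5, 4, 1, 3, 2
Ranks of variable 2: 4, 2, 3, 1, 5
d = r₁ − r₂: 1, 2, -2, 2, -3
d²: 1, 4, 4, 4, 9; Σd² = 22
ρ = 1 − 6·22/(5·24) = 1 − 132/120 = -0.100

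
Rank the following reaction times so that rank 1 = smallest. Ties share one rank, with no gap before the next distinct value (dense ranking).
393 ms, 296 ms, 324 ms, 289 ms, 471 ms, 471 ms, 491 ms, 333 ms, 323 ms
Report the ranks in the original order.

Sorted (ascending): 289, 296, 323, 324, 333, 393, 471, 471, 491
The 2 values of 471 share dense rank 7.
Remaining distinct values take the next consecutive integers.

6, 2, 4, 1, 7, 7, 8, 5, 3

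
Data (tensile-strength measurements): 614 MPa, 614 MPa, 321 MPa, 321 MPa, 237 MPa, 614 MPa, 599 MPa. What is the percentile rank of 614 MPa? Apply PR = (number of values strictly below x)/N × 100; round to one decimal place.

57.1

N = 7.
Strictly below 614: 4. Equal to 614: 3.
PR = 4/7 × 100 = 57.1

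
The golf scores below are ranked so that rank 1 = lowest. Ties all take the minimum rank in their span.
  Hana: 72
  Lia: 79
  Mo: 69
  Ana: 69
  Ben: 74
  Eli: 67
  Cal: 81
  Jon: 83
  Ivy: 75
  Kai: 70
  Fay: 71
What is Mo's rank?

Sorted (ascending): 67, 69, 69, 70, 71, 72, 74, 75, 79, 81, 83
The 2 values of 69 occupy positions 2–3 → each gets rank 2.
Mo has value 69 → rank 2.

2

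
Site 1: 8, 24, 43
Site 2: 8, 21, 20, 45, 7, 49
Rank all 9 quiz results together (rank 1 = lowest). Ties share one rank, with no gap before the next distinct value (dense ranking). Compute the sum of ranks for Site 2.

Sorted (ascending): 7, 8, 8, 20, 21, 24, 43, 45, 49
The 2 values of 8 share dense rank 2.
Remaining distinct values take the next consecutive integers.
Site 2 values → pooled ranks: 8→2, 21→4, 20→3, 45→7, 7→1, 49→8
Rank sum = 2 + 4 + 3 + 7 + 1 + 8 = 25

25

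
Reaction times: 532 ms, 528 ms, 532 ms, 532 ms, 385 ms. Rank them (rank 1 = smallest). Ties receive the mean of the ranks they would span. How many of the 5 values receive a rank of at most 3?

Sorted (ascending): 385, 528, 532, 532, 532
The 3 values of 532 occupy positions 3–5 → average rank 4.
Ranks ≤ 3: {1, 2} → 2 values.

2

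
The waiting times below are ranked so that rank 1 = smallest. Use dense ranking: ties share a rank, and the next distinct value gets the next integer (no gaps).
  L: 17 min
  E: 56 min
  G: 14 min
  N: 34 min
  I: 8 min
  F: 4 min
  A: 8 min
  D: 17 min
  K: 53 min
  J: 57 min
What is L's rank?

Sorted (ascending): 4, 8, 8, 14, 17, 17, 34, 53, 56, 57
The 2 values of 8 share dense rank 2.
The 2 values of 17 share dense rank 4.
Remaining distinct values take the next consecutive integers.
L has value 17 min → rank 4.

4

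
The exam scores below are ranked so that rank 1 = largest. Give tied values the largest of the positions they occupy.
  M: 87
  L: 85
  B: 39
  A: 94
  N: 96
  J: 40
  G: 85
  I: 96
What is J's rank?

Sorted (descending): 96, 96, 94, 87, 85, 85, 40, 39
The 2 values of 96 occupy positions 1–2 → each gets rank 2.
The 2 values of 85 occupy positions 5–6 → each gets rank 6.
J has value 40 → rank 7.

7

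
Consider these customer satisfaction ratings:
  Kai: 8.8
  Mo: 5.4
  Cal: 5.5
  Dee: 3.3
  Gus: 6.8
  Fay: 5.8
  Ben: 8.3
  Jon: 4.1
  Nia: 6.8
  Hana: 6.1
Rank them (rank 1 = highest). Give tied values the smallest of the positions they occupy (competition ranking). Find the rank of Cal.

7

Sorted (descending): 8.8, 8.3, 6.8, 6.8, 6.1, 5.8, 5.5, 5.4, 4.1, 3.3
The 2 values of 6.8 occupy positions 3–4 → each gets rank 3.
Cal has value 5.5 → rank 7.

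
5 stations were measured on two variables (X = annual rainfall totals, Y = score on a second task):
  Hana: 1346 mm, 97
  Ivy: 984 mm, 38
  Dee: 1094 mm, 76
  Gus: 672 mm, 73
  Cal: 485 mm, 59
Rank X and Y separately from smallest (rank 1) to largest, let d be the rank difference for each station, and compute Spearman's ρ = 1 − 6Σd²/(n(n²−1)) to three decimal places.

Ranks of variable 1: 5, 3, 4, 2, 1
Ranks of variable 2: 5, 1, 4, 3, 2
d = r₁ − r₂: 0, 2, 0, -1, -1
d²: 0, 4, 0, 1, 1; Σd² = 6
ρ = 1 − 6·6/(5·24) = 1 − 36/120 = 0.700

0.700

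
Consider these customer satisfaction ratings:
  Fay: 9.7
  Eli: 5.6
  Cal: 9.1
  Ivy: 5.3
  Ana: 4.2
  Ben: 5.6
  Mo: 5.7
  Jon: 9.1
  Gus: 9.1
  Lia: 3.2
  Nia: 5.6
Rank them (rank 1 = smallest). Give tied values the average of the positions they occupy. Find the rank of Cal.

Sorted (ascending): 3.2, 4.2, 5.3, 5.6, 5.6, 5.6, 5.7, 9.1, 9.1, 9.1, 9.7
The 3 values of 5.6 occupy positions 4–6 → average rank 5.
The 3 values of 9.1 occupy positions 8–10 → average rank 9.
Cal has value 9.1 → rank 9.

9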